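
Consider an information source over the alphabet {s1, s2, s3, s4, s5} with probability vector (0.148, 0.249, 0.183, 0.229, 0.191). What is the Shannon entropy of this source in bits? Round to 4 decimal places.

2.2989 bits

H = −Σ pᵢ log₂ pᵢ.
−0.148·log₂(0.148) = 0.4079
−0.249·log₂(0.249) = 0.4994
−0.183·log₂(0.183) = 0.4484
−0.229·log₂(0.229) = 0.4870
−0.191·log₂(0.191) = 0.4562
Sum ≈ 2.2989 → 2.2989 bits.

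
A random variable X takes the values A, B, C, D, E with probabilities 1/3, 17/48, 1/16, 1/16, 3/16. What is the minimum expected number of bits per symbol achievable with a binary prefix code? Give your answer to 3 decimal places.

Repeatedly combine the two least-probable nodes; the expected code length is the sum of the merged weights.
merge 1/16 + 1/16 → 1/8
merge 1/8 + 3/16 → 5/16
merge 5/16 + 1/3 → 31/48
merge 17/48 + 31/48 → 1
L = 1/8 + 5/16 + 31/48 + 1 = 25/12 ≈ 2.083 bits/symbol.

2.083 bits/symbol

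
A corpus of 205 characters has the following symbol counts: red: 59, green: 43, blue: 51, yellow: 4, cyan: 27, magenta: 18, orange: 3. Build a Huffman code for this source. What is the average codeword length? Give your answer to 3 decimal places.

Probabilities are the counts divided by 205.
Repeatedly combine the two least-probable nodes; the expected code length is the sum of the merged weights.
merge 3/205 + 4/205 → 7/205
merge 7/205 + 18/205 → 5/41
merge 5/41 + 27/205 → 52/205
merge 43/205 + 51/205 → 94/205
merge 52/205 + 59/205 → 111/205
merge 94/205 + 111/205 → 1
L = 7/205 + 5/41 + 52/205 + 94/205 + 111/205 + 1 = 494/205 ≈ 2.410 bits/symbol.

2.410 bits/symbol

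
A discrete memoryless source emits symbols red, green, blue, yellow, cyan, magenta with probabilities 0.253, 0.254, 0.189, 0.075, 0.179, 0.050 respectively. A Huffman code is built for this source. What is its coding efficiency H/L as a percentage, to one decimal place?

Entropy H = −Σ p log₂ p ≈ 2.3987 bits.
Huffman merges: 1/20+3/40→1/8; 1/8+179/1000→38/125; 189/1000+253/1000→221/500; 127/500+38/125→279/500; 221/500+279/500→1. L = 2429/1000 ≈ 2.4290.
Efficiency = H/L = 2.3987/2.4290 = 98.8%.

98.8%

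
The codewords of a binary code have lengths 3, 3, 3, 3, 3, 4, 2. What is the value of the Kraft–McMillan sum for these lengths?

With common denominator 2^4 = 16: Σ 2^(−ℓᵢ) = 2/16 + 2/16 + 2/16 + 2/16 + 2/16 + 1/16 + 4/16 = 15/16 = 0.9375.

0.9375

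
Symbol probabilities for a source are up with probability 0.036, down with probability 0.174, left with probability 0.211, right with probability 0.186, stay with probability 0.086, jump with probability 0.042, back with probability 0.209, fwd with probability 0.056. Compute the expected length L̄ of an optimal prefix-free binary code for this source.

2.792 bits/symbol

Repeatedly combine the two least-probable nodes; the expected code length is the sum of the merged weights.
merge 9/250 + 21/500 → 39/500
merge 7/125 + 39/500 → 67/500
merge 43/500 + 67/500 → 11/50
merge 87/500 + 93/500 → 9/25
merge 209/1000 + 211/1000 → 21/50
merge 11/50 + 9/25 → 29/50
merge 21/50 + 29/50 → 1
L = 39/500 + 67/500 + 11/50 + 9/25 + 21/50 + 29/50 + 1 = 349/125 = 2.792 bits/symbol.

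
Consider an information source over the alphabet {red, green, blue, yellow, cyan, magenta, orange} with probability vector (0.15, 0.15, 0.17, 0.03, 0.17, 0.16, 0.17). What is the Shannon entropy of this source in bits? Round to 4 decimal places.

2.6996 bits

H = −Σ pᵢ log₂ pᵢ.
−0.15·log₂(0.15) = 0.4105
−0.15·log₂(0.15) = 0.4105
−0.17·log₂(0.17) = 0.4346
−0.03·log₂(0.03) = 0.1518
−0.17·log₂(0.17) = 0.4346
−0.16·log₂(0.16) = 0.4230
−0.17·log₂(0.17) = 0.4346
Sum ≈ 2.6996 → 2.6996 bits.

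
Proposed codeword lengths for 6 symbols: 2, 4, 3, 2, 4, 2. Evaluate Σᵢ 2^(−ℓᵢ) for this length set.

1

With common denominator 2^4 = 16: Σ 2^(−ℓᵢ) = 4/16 + 1/16 + 2/16 + 4/16 + 1/16 + 4/16 = 16/16 = 1.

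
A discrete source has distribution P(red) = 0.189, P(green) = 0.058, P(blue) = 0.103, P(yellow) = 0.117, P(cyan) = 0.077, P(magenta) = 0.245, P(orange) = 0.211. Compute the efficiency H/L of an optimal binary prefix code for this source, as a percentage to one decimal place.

Entropy H = −Σ p log₂ p ≈ 2.6480 bits.
Huffman merges: 29/500+77/1000→27/200; 103/1000+117/1000→11/50; 27/200+189/1000→81/250; 211/1000+11/50→431/1000; 49/200+81/250→569/1000; 431/1000+569/1000→1. L = 2679/1000 ≈ 2.6790.
Efficiency = H/L = 2.6480/2.6790 = 98.8%.

98.8%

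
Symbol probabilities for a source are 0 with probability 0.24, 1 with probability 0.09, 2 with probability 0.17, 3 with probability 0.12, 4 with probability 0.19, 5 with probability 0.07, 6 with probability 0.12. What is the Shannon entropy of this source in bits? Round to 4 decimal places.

H = −Σ pᵢ log₂ pᵢ.
−0.24·log₂(0.24) = 0.4941
−0.09·log₂(0.09) = 0.3127
−0.17·log₂(0.17) = 0.4346
−0.12·log₂(0.12) = 0.3671
−0.19·log₂(0.19) = 0.4552
−0.07·log₂(0.07) = 0.2686
−0.12·log₂(0.12) = 0.3671
Sum ≈ 2.6993 → 2.6993 bits.

2.6993 bits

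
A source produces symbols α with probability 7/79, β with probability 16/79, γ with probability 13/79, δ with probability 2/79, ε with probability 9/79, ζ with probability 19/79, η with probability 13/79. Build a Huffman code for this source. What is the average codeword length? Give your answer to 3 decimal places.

Repeatedly combine the two least-probable nodes; the expected code length is the sum of the merged weights.
merge 2/79 + 7/79 → 9/79
merge 9/79 + 9/79 → 18/79
merge 13/79 + 13/79 → 26/79
merge 16/79 + 18/79 → 34/79
merge 19/79 + 26/79 → 45/79
merge 34/79 + 45/79 → 1
L = 9/79 + 18/79 + 26/79 + 34/79 + 45/79 + 1 = 211/79 ≈ 2.671 bits/symbol.

2.671 bits/symbol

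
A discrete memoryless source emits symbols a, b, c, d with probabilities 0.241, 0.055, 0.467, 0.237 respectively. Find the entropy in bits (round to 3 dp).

1.730 bits

H = −Σ pᵢ log₂ pᵢ.
−0.241·log₂(0.241) = 0.4947
−0.055·log₂(0.055) = 0.2301
−0.467·log₂(0.467) = 0.5130
−0.237·log₂(0.237) = 0.4923
Sum ≈ 1.7302 → 1.730 bits.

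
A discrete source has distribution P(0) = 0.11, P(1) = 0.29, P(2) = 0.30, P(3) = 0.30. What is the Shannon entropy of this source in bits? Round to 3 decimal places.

H = −Σ pᵢ log₂ pᵢ.
−0.11·log₂(0.11) = 0.3503
−0.29·log₂(0.29) = 0.5179
−0.30·log₂(0.30) = 0.5211
−0.30·log₂(0.30) = 0.5211
Sum ≈ 1.9104 → 1.910 bits.

1.910 bits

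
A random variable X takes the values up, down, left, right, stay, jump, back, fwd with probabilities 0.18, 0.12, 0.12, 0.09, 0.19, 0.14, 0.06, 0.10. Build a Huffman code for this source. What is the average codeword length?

2.96 bits/symbol

Repeatedly combine the two least-probable nodes; the expected code length is the sum of the merged weights.
merge 3/50 + 9/100 → 3/20
merge 1/10 + 3/25 → 11/50
merge 3/25 + 7/50 → 13/50
merge 3/20 + 9/50 → 33/100
merge 19/100 + 11/50 → 41/100
merge 13/50 + 33/100 → 59/100
merge 41/100 + 59/100 → 1
L = 3/20 + 11/50 + 13/50 + 33/100 + 41/100 + 59/100 + 1 = 74/25 = 2.96 bits/symbol.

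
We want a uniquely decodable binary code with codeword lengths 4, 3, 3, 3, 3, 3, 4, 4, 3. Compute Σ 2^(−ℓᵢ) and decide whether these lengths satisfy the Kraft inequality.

With common denominator 2^4 = 16: Σ 2^(−ℓᵢ) = 1/16 + 2/16 + 2/16 + 2/16 + 2/16 + 2/16 + 1/16 + 1/16 + 2/16 = 15/16 = 0.9375.
Kraft's inequality requires Σ ≤ 1; here Σ = 0.9375 ≤ 1, so such a prefix code exists.

0.9375; yes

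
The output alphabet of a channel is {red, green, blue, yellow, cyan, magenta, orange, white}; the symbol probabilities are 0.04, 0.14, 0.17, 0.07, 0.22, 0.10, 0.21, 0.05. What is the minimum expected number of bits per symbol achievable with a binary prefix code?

2.82 bits/symbol

Repeatedly combine the two least-probable nodes; the expected code length is the sum of the merged weights.
merge 1/25 + 1/20 → 9/100
merge 7/100 + 9/100 → 4/25
merge 1/10 + 7/50 → 6/25
merge 4/25 + 17/100 → 33/100
merge 21/100 + 11/50 → 43/100
merge 6/25 + 33/100 → 57/100
merge 43/100 + 57/100 → 1
L = 9/100 + 4/25 + 6/25 + 33/100 + 43/100 + 57/100 + 1 = 141/50 = 2.82 bits/symbol.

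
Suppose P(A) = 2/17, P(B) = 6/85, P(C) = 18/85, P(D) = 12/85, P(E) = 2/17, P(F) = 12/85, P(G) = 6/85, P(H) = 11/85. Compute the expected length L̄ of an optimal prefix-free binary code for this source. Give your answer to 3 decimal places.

2.929 bits/symbol

Repeatedly combine the two least-probable nodes; the expected code length is the sum of the merged weights.
merge 6/85 + 6/85 → 12/85
merge 2/17 + 2/17 → 4/17
merge 11/85 + 12/85 → 23/85
merge 12/85 + 12/85 → 24/85
merge 18/85 + 4/17 → 38/85
merge 23/85 + 24/85 → 47/85
merge 38/85 + 47/85 → 1
L = 12/85 + 4/17 + 23/85 + 24/85 + 38/85 + 47/85 + 1 = 249/85 ≈ 2.929 bits/symbol.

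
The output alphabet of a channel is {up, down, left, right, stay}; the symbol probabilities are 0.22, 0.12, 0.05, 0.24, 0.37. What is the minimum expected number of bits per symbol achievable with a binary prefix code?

Repeatedly combine the two least-probable nodes; the expected code length is the sum of the merged weights.
merge 1/20 + 3/25 → 17/100
merge 17/100 + 11/50 → 39/100
merge 6/25 + 37/100 → 61/100
merge 39/100 + 61/100 → 1
L = 17/100 + 39/100 + 61/100 + 1 = 217/100 = 2.17 bits/symbol.

2.17 bits/symbol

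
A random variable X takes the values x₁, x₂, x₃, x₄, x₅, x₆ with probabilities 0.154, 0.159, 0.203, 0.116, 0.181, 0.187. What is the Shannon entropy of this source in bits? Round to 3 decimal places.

2.564 bits

H = −Σ pᵢ log₂ pᵢ.
−0.154·log₂(0.154) = 0.4156
−0.159·log₂(0.159) = 0.4218
−0.203·log₂(0.203) = 0.4670
−0.116·log₂(0.116) = 0.3605
−0.181·log₂(0.181) = 0.4463
−0.187·log₂(0.187) = 0.4523
Sum ≈ 2.5636 → 2.564 bits.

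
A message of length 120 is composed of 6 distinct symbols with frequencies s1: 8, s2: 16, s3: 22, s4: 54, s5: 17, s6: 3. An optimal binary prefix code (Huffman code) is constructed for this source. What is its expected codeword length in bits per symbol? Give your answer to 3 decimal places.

Probabilities are the counts divided by 120.
Repeatedly combine the two least-probable nodes; the expected code length is the sum of the merged weights.
merge 1/40 + 1/15 → 11/120
merge 11/120 + 2/15 → 9/40
merge 17/120 + 11/60 → 13/40
merge 9/40 + 13/40 → 11/20
merge 9/20 + 11/20 → 1
L = 11/120 + 9/40 + 13/40 + 11/20 + 1 = 263/120 ≈ 2.192 bits/symbol.

2.192 bits/symbol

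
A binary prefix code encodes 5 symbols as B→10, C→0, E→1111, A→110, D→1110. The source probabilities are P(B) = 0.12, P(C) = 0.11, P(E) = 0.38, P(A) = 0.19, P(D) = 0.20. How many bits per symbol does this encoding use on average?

3.24 bits/symbol

L̄ = Σ pᵢ·ℓᵢ = 0.12·2 + 0.11·1 + 0.38·4 + 0.19·3 + 0.20·4 = 3.24 bits/symbol.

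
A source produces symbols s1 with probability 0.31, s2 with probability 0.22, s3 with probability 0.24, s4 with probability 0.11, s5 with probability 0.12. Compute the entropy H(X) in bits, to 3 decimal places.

H = −Σ pᵢ log₂ pᵢ.
−0.31·log₂(0.31) = 0.5238
−0.22·log₂(0.22) = 0.4806
−0.24·log₂(0.24) = 0.4941
−0.11·log₂(0.11) = 0.3503
−0.12·log₂(0.12) = 0.3671
Sum ≈ 2.2159 → 2.216 bits.

2.216 bits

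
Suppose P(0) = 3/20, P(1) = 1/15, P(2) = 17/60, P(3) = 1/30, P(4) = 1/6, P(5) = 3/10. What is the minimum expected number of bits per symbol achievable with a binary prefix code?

Repeatedly combine the two least-probable nodes; the expected code length is the sum of the merged weights.
merge 1/30 + 1/15 → 1/10
merge 1/10 + 3/20 → 1/4
merge 1/6 + 1/4 → 5/12
merge 17/60 + 3/10 → 7/12
merge 5/12 + 7/12 → 1
L = 1/10 + 1/4 + 5/12 + 7/12 + 1 = 47/20 = 2.35 bits/symbol.

2.35 bits/symbol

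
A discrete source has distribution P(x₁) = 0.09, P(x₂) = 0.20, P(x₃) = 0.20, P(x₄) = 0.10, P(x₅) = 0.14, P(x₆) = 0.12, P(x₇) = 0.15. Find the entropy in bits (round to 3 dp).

2.748 bits

H = −Σ pᵢ log₂ pᵢ.
−0.09·log₂(0.09) = 0.3127
−0.20·log₂(0.20) = 0.4644
−0.20·log₂(0.20) = 0.4644
−0.10·log₂(0.10) = 0.3322
−0.14·log₂(0.14) = 0.3971
−0.12·log₂(0.12) = 0.3671
−0.15·log₂(0.15) = 0.4105
Sum ≈ 2.7483 → 2.748 bits.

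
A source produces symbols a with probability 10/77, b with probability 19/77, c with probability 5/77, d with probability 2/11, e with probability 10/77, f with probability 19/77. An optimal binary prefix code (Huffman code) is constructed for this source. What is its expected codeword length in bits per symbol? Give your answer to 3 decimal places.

2.506 bits/symbol

Repeatedly combine the two least-probable nodes; the expected code length is the sum of the merged weights.
merge 5/77 + 10/77 → 15/77
merge 10/77 + 2/11 → 24/77
merge 15/77 + 19/77 → 34/77
merge 19/77 + 24/77 → 43/77
merge 34/77 + 43/77 → 1
L = 15/77 + 24/77 + 34/77 + 43/77 + 1 = 193/77 ≈ 2.506 bits/symbol.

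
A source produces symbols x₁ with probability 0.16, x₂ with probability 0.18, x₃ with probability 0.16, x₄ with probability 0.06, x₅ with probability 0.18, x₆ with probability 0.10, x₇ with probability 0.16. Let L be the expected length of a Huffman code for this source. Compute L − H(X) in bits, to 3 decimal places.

0.065 bits

Entropy H = −Σ p log₂ p ≈ 2.7354 bits.
Huffman merges: 3/50+1/10→4/25; 4/25+4/25→8/25; 4/25+4/25→8/25; 9/50+9/50→9/25; 8/25+8/25→16/25; 9/25+16/25→1. L = 14/5 ≈ 2.8000.
L − H = 2.8000 − 2.7354 = 0.065 bits.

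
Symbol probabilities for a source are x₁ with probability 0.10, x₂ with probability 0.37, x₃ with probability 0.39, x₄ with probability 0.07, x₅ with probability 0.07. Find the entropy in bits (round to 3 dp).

H = −Σ pᵢ log₂ pᵢ.
−0.10·log₂(0.10) = 0.3322
−0.37·log₂(0.37) = 0.5307
−0.39·log₂(0.39) = 0.5298
−0.07·log₂(0.07) = 0.2686
−0.07·log₂(0.07) = 0.2686
Sum ≈ 1.9298 → 1.930 bits.

1.930 bits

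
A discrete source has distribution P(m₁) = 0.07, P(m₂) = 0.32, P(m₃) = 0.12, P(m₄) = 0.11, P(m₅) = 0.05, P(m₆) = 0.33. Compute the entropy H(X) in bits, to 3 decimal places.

2.256 bits

H = −Σ pᵢ log₂ pᵢ.
−0.07·log₂(0.07) = 0.2686
−0.32·log₂(0.32) = 0.5260
−0.12·log₂(0.12) = 0.3671
−0.11·log₂(0.11) = 0.3503
−0.05·log₂(0.05) = 0.2161
−0.33·log₂(0.33) = 0.5278
Sum ≈ 2.2559 → 2.256 bits.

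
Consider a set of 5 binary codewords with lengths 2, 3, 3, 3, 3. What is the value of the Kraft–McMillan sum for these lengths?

0.75

With common denominator 2^3 = 8: Σ 2^(−ℓᵢ) = 2/8 + 1/8 + 1/8 + 1/8 + 1/8 = 6/8 = 0.75.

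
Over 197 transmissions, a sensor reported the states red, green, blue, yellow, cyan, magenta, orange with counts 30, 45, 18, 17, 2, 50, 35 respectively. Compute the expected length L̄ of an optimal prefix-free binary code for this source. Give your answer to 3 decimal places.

Probabilities are the counts divided by 197.
Repeatedly combine the two least-probable nodes; the expected code length is the sum of the merged weights.
merge 2/197 + 17/197 → 19/197
merge 18/197 + 19/197 → 37/197
merge 30/197 + 35/197 → 65/197
merge 37/197 + 45/197 → 82/197
merge 50/197 + 65/197 → 115/197
merge 82/197 + 115/197 → 1
L = 19/197 + 37/197 + 65/197 + 82/197 + 115/197 + 1 = 515/197 ≈ 2.614 bits/symbol.

2.614 bits/symbol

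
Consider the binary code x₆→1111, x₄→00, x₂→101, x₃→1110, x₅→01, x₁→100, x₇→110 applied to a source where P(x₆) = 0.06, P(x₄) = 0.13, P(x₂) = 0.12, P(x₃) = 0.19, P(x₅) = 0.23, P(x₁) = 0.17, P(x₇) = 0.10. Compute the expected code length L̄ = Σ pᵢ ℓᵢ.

2.89 bits/symbol

L̄ = Σ pᵢ·ℓᵢ = 0.06·4 + 0.13·2 + 0.12·3 + 0.19·4 + 0.23·2 + 0.17·3 + 0.10·3 = 2.89 bits/symbol.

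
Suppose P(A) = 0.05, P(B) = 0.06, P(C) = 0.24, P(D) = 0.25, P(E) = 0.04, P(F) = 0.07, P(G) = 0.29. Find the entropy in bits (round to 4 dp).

H = −Σ pᵢ log₂ pᵢ.
−0.05·log₂(0.05) = 0.2161
−0.06·log₂(0.06) = 0.2435
−0.24·log₂(0.24) = 0.4941
−0.25·log₂(0.25) = 0.5000
−0.04·log₂(0.04) = 0.1858
−0.07·log₂(0.07) = 0.2686
−0.29·log₂(0.29) = 0.5179
Sum ≈ 2.4260 → 2.4260 bits.

2.4260 bits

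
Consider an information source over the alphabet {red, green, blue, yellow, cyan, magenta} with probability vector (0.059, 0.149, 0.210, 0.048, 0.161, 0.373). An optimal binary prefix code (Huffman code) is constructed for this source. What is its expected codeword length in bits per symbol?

2.361 bits/symbol

Repeatedly combine the two least-probable nodes; the expected code length is the sum of the merged weights.
merge 6/125 + 59/1000 → 107/1000
merge 107/1000 + 149/1000 → 32/125
merge 161/1000 + 21/100 → 371/1000
merge 32/125 + 371/1000 → 627/1000
merge 373/1000 + 627/1000 → 1
L = 107/1000 + 32/125 + 371/1000 + 627/1000 + 1 = 2361/1000 = 2.361 bits/symbol.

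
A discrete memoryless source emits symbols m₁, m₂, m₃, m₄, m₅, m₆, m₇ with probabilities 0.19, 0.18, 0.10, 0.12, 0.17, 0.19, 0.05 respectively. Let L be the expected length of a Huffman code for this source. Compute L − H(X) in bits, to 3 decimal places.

Entropy H = −Σ p log₂ p ≈ 2.7057 bits.
Huffman merges: 1/20+1/10→3/20; 3/25+3/20→27/100; 17/100+9/50→7/20; 19/100+19/100→19/50; 27/100+7/20→31/50; 19/50+31/50→1. L = 277/100 ≈ 2.7700.
L − H = 2.7700 − 2.7057 = 0.064 bits.

0.064 bits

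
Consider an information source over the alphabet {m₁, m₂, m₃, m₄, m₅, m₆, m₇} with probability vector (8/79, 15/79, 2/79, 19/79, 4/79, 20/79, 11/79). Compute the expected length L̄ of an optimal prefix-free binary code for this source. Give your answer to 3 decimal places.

Repeatedly combine the two least-probable nodes; the expected code length is the sum of the merged weights.
merge 2/79 + 4/79 → 6/79
merge 6/79 + 8/79 → 14/79
merge 11/79 + 14/79 → 25/79
merge 15/79 + 19/79 → 34/79
merge 20/79 + 25/79 → 45/79
merge 34/79 + 45/79 → 1
L = 6/79 + 14/79 + 25/79 + 34/79 + 45/79 + 1 = 203/79 ≈ 2.570 bits/symbol.

2.570 bits/symbol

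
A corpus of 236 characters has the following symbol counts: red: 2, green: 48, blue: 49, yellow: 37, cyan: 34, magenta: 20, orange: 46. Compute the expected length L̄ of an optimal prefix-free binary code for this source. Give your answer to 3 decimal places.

Probabilities are the counts divided by 236.
Repeatedly combine the two least-probable nodes; the expected code length is the sum of the merged weights.
merge 1/118 + 5/59 → 11/118
merge 11/118 + 17/118 → 14/59
merge 37/236 + 23/118 → 83/236
merge 12/59 + 49/236 → 97/236
merge 14/59 + 83/236 → 139/236
merge 97/236 + 139/236 → 1
L = 11/118 + 14/59 + 83/236 + 97/236 + 139/236 + 1 = 633/236 ≈ 2.682 bits/symbol.

2.682 bits/symbol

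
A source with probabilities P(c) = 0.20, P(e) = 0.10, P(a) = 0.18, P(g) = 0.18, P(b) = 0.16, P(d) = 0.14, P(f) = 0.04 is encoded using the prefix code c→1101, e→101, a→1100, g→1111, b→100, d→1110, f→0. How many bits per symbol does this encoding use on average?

L̄ = Σ pᵢ·ℓᵢ = 0.20·4 + 0.10·3 + 0.18·4 + 0.18·4 + 0.16·3 + 0.14·4 + 0.04·1 = 3.62 bits/symbol.

3.62 bits/symbol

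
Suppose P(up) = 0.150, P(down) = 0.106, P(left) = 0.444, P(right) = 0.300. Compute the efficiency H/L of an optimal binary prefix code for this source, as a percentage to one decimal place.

Entropy H = −Σ p log₂ p ≈ 1.7949 bits.
Huffman merges: 53/500+3/20→32/125; 32/125+3/10→139/250; 111/250+139/250→1. L = 453/250 ≈ 1.8120.
Efficiency = H/L = 1.7949/1.8120 = 99.1%.

99.1%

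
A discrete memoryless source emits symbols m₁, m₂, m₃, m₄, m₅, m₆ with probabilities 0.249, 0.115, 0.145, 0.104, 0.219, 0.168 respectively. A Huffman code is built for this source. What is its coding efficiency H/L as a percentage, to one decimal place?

99.3%

Entropy H = −Σ p log₂ p ≈ 2.5140 bits.
Huffman merges: 13/125+23/200→219/1000; 29/200+21/125→313/1000; 219/1000+219/1000→219/500; 249/1000+313/1000→281/500; 219/500+281/500→1. L = 633/250 ≈ 2.5320.
Efficiency = H/L = 2.5140/2.5320 = 99.3%.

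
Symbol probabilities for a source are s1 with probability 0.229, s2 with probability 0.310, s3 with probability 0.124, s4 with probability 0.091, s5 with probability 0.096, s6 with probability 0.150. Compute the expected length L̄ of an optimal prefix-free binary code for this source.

2.461 bits/symbol

Repeatedly combine the two least-probable nodes; the expected code length is the sum of the merged weights.
merge 91/1000 + 12/125 → 187/1000
merge 31/250 + 3/20 → 137/500
merge 187/1000 + 229/1000 → 52/125
merge 137/500 + 31/100 → 73/125
merge 52/125 + 73/125 → 1
L = 187/1000 + 137/500 + 52/125 + 73/125 + 1 = 2461/1000 = 2.461 bits/symbol.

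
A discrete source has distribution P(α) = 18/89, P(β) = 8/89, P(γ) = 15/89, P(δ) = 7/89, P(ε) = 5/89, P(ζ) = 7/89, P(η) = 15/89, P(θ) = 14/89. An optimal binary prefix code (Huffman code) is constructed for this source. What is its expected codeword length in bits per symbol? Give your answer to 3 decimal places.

Repeatedly combine the two least-probable nodes; the expected code length is the sum of the merged weights.
merge 5/89 + 7/89 → 12/89
merge 7/89 + 8/89 → 15/89
merge 12/89 + 14/89 → 26/89
merge 15/89 + 15/89 → 30/89
merge 15/89 + 18/89 → 33/89
merge 26/89 + 30/89 → 56/89
merge 33/89 + 56/89 → 1
L = 12/89 + 15/89 + 26/89 + 30/89 + 33/89 + 56/89 + 1 = 261/89 ≈ 2.933 bits/symbol.

2.933 bits/symbol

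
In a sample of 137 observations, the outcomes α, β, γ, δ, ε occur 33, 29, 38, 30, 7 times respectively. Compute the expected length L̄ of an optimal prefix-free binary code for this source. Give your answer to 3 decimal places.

Probabilities are the counts divided by 137.
Repeatedly combine the two least-probable nodes; the expected code length is the sum of the merged weights.
merge 7/137 + 29/137 → 36/137
merge 30/137 + 33/137 → 63/137
merge 36/137 + 38/137 → 74/137
merge 63/137 + 74/137 → 1
L = 36/137 + 63/137 + 74/137 + 1 = 310/137 ≈ 2.263 bits/symbol.

2.263 bits/symbol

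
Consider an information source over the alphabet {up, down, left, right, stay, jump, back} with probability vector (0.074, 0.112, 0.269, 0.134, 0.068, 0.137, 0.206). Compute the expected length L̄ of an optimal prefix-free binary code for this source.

2.667 bits/symbol

Repeatedly combine the two least-probable nodes; the expected code length is the sum of the merged weights.
merge 17/250 + 37/500 → 71/500
merge 14/125 + 67/500 → 123/500
merge 137/1000 + 71/500 → 279/1000
merge 103/500 + 123/500 → 113/250
merge 269/1000 + 279/1000 → 137/250
merge 113/250 + 137/250 → 1
L = 71/500 + 123/500 + 279/1000 + 113/250 + 137/250 + 1 = 2667/1000 = 2.667 bits/symbol.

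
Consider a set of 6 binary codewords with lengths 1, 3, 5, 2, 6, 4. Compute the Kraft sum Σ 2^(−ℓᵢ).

0.984375

With common denominator 2^6 = 64: Σ 2^(−ℓᵢ) = 32/64 + 8/64 + 2/64 + 16/64 + 1/64 + 4/64 = 63/64 = 0.984375.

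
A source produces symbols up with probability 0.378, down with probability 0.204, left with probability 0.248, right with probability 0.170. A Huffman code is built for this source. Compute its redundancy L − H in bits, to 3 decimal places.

Entropy H = −Σ p log₂ p ≈ 1.9318 bits.
Huffman merges: 17/100+51/250→187/500; 31/125+187/500→311/500; 189/500+311/500→1. L = 499/250 ≈ 1.9960.
L − H = 1.9960 − 1.9318 = 0.064 bits.

0.064 bits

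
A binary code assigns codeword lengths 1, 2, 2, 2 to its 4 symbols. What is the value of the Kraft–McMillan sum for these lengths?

With common denominator 2^2 = 4: Σ 2^(−ℓᵢ) = 2/4 + 1/4 + 1/4 + 1/4 = 5/4 = 1.25.

1.25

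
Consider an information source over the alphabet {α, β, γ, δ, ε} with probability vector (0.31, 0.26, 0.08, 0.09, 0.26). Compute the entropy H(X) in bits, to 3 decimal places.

H = −Σ pᵢ log₂ pᵢ.
−0.31·log₂(0.31) = 0.5238
−0.26·log₂(0.26) = 0.5053
−0.08·log₂(0.08) = 0.2915
−0.09·log₂(0.09) = 0.3127
−0.26·log₂(0.26) = 0.5053
Sum ≈ 2.1385 → 2.139 bits.

2.139 bits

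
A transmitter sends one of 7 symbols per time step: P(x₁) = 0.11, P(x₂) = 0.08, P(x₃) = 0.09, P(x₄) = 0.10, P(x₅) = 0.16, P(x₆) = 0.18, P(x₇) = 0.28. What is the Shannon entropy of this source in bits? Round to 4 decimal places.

2.6692 bits

H = −Σ pᵢ log₂ pᵢ.
−0.11·log₂(0.11) = 0.3503
−0.08·log₂(0.08) = 0.2915
−0.09·log₂(0.09) = 0.3127
−0.10·log₂(0.10) = 0.3322
−0.16·log₂(0.16) = 0.4230
−0.18·log₂(0.18) = 0.4453
−0.28·log₂(0.28) = 0.5142
Sum ≈ 2.6692 → 2.6692 bits.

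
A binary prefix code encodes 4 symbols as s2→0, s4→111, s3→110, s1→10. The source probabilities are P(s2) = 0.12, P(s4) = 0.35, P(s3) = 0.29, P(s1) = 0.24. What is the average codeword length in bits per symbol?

L̄ = Σ pᵢ·ℓᵢ = 0.12·1 + 0.35·3 + 0.29·3 + 0.24·2 = 2.52 bits/symbol.

2.52 bits/symbol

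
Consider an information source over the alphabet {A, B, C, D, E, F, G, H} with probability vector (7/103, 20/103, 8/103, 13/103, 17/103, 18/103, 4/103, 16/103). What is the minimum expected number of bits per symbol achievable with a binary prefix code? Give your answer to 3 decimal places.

2.913 bits/symbol

Repeatedly combine the two least-probable nodes; the expected code length is the sum of the merged weights.
merge 4/103 + 7/103 → 11/103
merge 8/103 + 11/103 → 19/103
merge 13/103 + 16/103 → 29/103
merge 17/103 + 18/103 → 35/103
merge 19/103 + 20/103 → 39/103
merge 29/103 + 35/103 → 64/103
merge 39/103 + 64/103 → 1
L = 11/103 + 19/103 + 29/103 + 35/103 + 39/103 + 64/103 + 1 = 300/103 ≈ 2.913 bits/symbol.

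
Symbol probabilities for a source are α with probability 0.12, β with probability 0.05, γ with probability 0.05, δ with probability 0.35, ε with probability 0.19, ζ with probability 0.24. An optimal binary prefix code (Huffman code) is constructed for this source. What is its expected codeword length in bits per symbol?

2.32 bits/symbol

Repeatedly combine the two least-probable nodes; the expected code length is the sum of the merged weights.
merge 1/20 + 1/20 → 1/10
merge 1/10 + 3/25 → 11/50
merge 19/100 + 11/50 → 41/100
merge 6/25 + 7/20 → 59/100
merge 41/100 + 59/100 → 1
L = 1/10 + 11/50 + 41/100 + 59/100 + 1 = 58/25 = 2.32 bits/symbol.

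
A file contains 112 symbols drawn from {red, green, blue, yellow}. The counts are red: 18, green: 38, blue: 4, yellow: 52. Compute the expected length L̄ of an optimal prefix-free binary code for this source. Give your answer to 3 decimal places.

Probabilities are the counts divided by 112.
Repeatedly combine the two least-probable nodes; the expected code length is the sum of the merged weights.
merge 1/28 + 9/56 → 11/56
merge 11/56 + 19/56 → 15/28
merge 13/28 + 15/28 → 1
L = 11/56 + 15/28 + 1 = 97/56 ≈ 1.732 bits/symbol.

1.732 bits/symbol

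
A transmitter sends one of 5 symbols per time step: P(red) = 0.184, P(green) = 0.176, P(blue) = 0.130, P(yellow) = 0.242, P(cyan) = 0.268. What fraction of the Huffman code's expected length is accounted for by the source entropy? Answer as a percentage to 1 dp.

98.8%

Entropy H = −Σ p log₂ p ≈ 2.2776 bits.
Huffman merges: 13/100+22/125→153/500; 23/125+121/500→213/500; 67/250+153/500→287/500; 213/500+287/500→1. L = 1153/500 ≈ 2.3060.
Efficiency = H/L = 2.2776/2.3060 = 98.8%.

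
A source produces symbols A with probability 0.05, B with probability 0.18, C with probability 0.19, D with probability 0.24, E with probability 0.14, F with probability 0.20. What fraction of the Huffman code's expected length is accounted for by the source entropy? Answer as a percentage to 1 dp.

96.6%

Entropy H = −Σ p log₂ p ≈ 2.4723 bits.
Huffman merges: 1/20+7/50→19/100; 9/50+19/100→37/100; 19/100+1/5→39/100; 6/25+37/100→61/100; 39/100+61/100→1. L = 64/25 ≈ 2.5600.
Efficiency = H/L = 2.4723/2.5600 = 96.6%.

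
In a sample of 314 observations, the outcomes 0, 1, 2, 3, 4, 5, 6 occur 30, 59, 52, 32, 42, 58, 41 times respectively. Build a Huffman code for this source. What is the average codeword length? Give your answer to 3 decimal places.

Probabilities are the counts divided by 314.
Repeatedly combine the two least-probable nodes; the expected code length is the sum of the merged weights.
merge 15/157 + 16/157 → 31/157
merge 41/314 + 21/157 → 83/314
merge 26/157 + 29/157 → 55/157
merge 59/314 + 31/157 → 121/314
merge 83/314 + 55/157 → 193/314
merge 121/314 + 193/314 → 1
L = 31/157 + 83/314 + 55/157 + 121/314 + 193/314 + 1 = 883/314 ≈ 2.812 bits/symbol.

2.812 bits/symbol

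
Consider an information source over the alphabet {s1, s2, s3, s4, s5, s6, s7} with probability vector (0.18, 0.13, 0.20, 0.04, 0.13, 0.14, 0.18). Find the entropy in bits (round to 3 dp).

H = −Σ pᵢ log₂ pᵢ.
−0.18·log₂(0.18) = 0.4453
−0.13·log₂(0.13) = 0.3826
−0.20·log₂(0.20) = 0.4644
−0.04·log₂(0.04) = 0.1858
−0.13·log₂(0.13) = 0.3826
−0.14·log₂(0.14) = 0.3971
−0.18·log₂(0.18) = 0.4453
Sum ≈ 2.7032 → 2.703 bits.

2.703 bits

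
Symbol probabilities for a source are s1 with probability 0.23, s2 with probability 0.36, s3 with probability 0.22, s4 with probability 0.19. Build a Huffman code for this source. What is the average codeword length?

Repeatedly combine the two least-probable nodes; the expected code length is the sum of the merged weights.
merge 19/100 + 11/50 → 41/100
merge 23/100 + 9/25 → 59/100
merge 41/100 + 59/100 → 1
L = 41/100 + 59/100 + 1 = 2 bits/symbol.

2 bits/symbol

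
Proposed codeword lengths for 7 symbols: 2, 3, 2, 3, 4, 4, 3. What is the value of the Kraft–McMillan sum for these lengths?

1

With common denominator 2^4 = 16: Σ 2^(−ℓᵢ) = 4/16 + 2/16 + 4/16 + 2/16 + 1/16 + 1/16 + 2/16 = 16/16 = 1.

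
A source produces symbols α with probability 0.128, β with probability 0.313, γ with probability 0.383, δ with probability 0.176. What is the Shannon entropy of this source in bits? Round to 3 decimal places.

H = −Σ pᵢ log₂ pᵢ.
−0.128·log₂(0.128) = 0.3796
−0.313·log₂(0.313) = 0.5245
−0.383·log₂(0.383) = 0.5303
−0.176·log₂(0.176) = 0.4411
Sum ≈ 1.8755 → 1.876 bits.

1.876 bits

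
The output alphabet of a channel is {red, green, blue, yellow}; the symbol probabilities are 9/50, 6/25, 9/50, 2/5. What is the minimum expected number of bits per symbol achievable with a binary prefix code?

Repeatedly combine the two least-probable nodes; the expected code length is the sum of the merged weights.
merge 9/50 + 9/50 → 9/25
merge 6/25 + 9/25 → 3/5
merge 2/5 + 3/5 → 1
L = 9/25 + 3/5 + 1 = 49/25 = 1.96 bits/symbol.

1.96 bits/symbol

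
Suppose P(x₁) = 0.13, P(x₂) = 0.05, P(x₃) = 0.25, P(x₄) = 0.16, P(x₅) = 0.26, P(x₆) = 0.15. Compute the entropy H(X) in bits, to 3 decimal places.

H = −Σ pᵢ log₂ pᵢ.
−0.13·log₂(0.13) = 0.3826
−0.05·log₂(0.05) = 0.2161
−0.25·log₂(0.25) = 0.5000
−0.16·log₂(0.16) = 0.4230
−0.26·log₂(0.26) = 0.5053
−0.15·log₂(0.15) = 0.4105
Sum ≈ 2.4376 → 2.438 bits.

2.438 bits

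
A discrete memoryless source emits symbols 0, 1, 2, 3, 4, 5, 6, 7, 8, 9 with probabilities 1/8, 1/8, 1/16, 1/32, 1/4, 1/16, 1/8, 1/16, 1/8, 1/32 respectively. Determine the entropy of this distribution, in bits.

Each probability is a power of 1/2, so log₂(1/p) is an integer.
H = Σ p·log₂(1/p) = 1/8·3 + 1/8·3 + 1/16·4 + 1/32·5 + 1/4·2 + 1/16·4 + 1/8·3 + 1/16·4 + 1/8·3 + 1/32·5 = 3.0625 bits.

3.0625 bits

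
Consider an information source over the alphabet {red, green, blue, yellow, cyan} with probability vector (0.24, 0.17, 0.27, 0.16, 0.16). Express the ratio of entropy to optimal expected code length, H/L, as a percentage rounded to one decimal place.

Entropy H = −Σ p log₂ p ≈ 2.2848 bits.
Huffman merges: 4/25+4/25→8/25; 17/100+6/25→41/100; 27/100+8/25→59/100; 41/100+59/100→1. L = 58/25 ≈ 2.3200.
Efficiency = H/L = 2.2848/2.3200 = 98.5%.

98.5%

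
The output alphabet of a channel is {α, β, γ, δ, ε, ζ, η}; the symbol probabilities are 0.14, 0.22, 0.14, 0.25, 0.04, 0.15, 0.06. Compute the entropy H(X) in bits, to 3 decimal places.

H = −Σ pᵢ log₂ pᵢ.
−0.14·log₂(0.14) = 0.3971
−0.22·log₂(0.22) = 0.4806
−0.14·log₂(0.14) = 0.3971
−0.25·log₂(0.25) = 0.5000
−0.04·log₂(0.04) = 0.1858
−0.15·log₂(0.15) = 0.4105
−0.06·log₂(0.06) = 0.2435
Sum ≈ 2.6146 → 2.615 bits.

2.615 bits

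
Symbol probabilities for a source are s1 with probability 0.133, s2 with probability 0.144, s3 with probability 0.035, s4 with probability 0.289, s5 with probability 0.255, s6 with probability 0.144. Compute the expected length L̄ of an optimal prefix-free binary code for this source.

Repeatedly combine the two least-probable nodes; the expected code length is the sum of the merged weights.
merge 7/200 + 133/1000 → 21/125
merge 18/125 + 18/125 → 36/125
merge 21/125 + 51/200 → 423/1000
merge 36/125 + 289/1000 → 577/1000
merge 423/1000 + 577/1000 → 1
L = 21/125 + 36/125 + 423/1000 + 577/1000 + 1 = 307/125 = 2.456 bits/symbol.

2.456 bits/symbol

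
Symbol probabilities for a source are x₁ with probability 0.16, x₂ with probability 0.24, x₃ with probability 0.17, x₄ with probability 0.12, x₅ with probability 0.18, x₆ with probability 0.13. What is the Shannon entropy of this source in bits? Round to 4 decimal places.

2.5468 bits

H = −Σ pᵢ log₂ pᵢ.
−0.16·log₂(0.16) = 0.4230
−0.24·log₂(0.24) = 0.4941
−0.17·log₂(0.17) = 0.4346
−0.12·log₂(0.12) = 0.3671
−0.18·log₂(0.18) = 0.4453
−0.13·log₂(0.13) = 0.3826
Sum ≈ 2.5468 → 2.5468 bits.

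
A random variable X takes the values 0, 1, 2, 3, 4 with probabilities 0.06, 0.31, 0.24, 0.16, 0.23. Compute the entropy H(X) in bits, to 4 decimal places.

H = −Σ pᵢ log₂ pᵢ.
−0.06·log₂(0.06) = 0.2435
−0.31·log₂(0.31) = 0.5238
−0.24·log₂(0.24) = 0.4941
−0.16·log₂(0.16) = 0.4230
−0.23·log₂(0.23) = 0.4877
Sum ≈ 2.1721 → 2.1721 bits.

2.1721 bits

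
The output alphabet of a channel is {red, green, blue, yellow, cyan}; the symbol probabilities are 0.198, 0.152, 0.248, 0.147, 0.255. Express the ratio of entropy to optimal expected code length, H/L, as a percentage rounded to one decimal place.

Entropy H = −Σ p log₂ p ≈ 2.2839 bits.
Huffman merges: 147/1000+19/125→299/1000; 99/500+31/125→223/500; 51/200+299/1000→277/500; 223/500+277/500→1. L = 2299/1000 ≈ 2.2990.
Efficiency = H/L = 2.2839/2.2990 = 99.3%.

99.3%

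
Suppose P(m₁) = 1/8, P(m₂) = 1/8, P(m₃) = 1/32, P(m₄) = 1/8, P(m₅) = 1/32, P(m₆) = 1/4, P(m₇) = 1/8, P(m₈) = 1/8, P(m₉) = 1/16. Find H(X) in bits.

2.9375 bits

Each probability is a power of 1/2, so log₂(1/p) is an integer.
H = Σ p·log₂(1/p) = 1/8·3 + 1/8·3 + 1/32·5 + 1/8·3 + 1/32·5 + 1/4·2 + 1/8·3 + 1/8·3 + 1/16·4 = 2.9375 bits.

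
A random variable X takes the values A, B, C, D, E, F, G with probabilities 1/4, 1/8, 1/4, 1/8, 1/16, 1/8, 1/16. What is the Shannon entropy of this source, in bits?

Each probability is a power of 1/2, so log₂(1/p) is an integer.
H = Σ p·log₂(1/p) = 1/4·2 + 1/8·3 + 1/4·2 + 1/8·3 + 1/16·4 + 1/8·3 + 1/16·4 = 2.625 bits.

2.625 bits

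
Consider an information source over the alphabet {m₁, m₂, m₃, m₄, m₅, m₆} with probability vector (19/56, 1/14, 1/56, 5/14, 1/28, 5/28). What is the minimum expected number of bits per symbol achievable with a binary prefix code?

Repeatedly combine the two least-probable nodes; the expected code length is the sum of the merged weights.
merge 1/56 + 1/28 → 3/56
merge 3/56 + 1/14 → 1/8
merge 1/8 + 5/28 → 17/56
merge 17/56 + 19/56 → 9/14
merge 5/14 + 9/14 → 1
L = 3/56 + 1/8 + 17/56 + 9/14 + 1 = 17/8 = 2.125 bits/symbol.

2.125 bits/symbol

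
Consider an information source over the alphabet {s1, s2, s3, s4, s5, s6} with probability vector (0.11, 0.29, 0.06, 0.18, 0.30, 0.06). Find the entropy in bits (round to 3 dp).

2.322 bits

H = −Σ pᵢ log₂ pᵢ.
−0.11·log₂(0.11) = 0.3503
−0.29·log₂(0.29) = 0.5179
−0.06·log₂(0.06) = 0.2435
−0.18·log₂(0.18) = 0.4453
−0.30·log₂(0.30) = 0.5211
−0.06·log₂(0.06) = 0.2435
Sum ≈ 2.3217 → 2.322 bits.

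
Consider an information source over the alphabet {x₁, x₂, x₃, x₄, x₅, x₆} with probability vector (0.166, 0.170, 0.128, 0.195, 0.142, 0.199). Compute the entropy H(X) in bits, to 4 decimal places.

2.5675 bits

H = −Σ pᵢ log₂ pᵢ.
−0.166·log₂(0.166) = 0.4301
−0.170·log₂(0.170) = 0.4346
−0.128·log₂(0.128) = 0.3796
−0.195·log₂(0.195) = 0.4599
−0.142·log₂(0.142) = 0.3999
−0.199·log₂(0.199) = 0.4635
Sum ≈ 2.5675 → 2.5675 bits.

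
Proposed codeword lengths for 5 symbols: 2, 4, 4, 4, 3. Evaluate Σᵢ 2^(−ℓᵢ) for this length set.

With common denominator 2^4 = 16: Σ 2^(−ℓᵢ) = 4/16 + 1/16 + 1/16 + 1/16 + 2/16 = 9/16 = 0.5625.

0.5625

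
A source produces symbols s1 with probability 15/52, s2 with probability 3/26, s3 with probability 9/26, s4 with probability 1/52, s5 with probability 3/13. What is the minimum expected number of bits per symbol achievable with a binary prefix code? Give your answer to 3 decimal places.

2.135 bits/symbol

Repeatedly combine the two least-probable nodes; the expected code length is the sum of the merged weights.
merge 1/52 + 3/26 → 7/52
merge 7/52 + 3/13 → 19/52
merge 15/52 + 9/26 → 33/52
merge 19/52 + 33/52 → 1
L = 7/52 + 19/52 + 33/52 + 1 = 111/52 ≈ 2.135 bits/symbol.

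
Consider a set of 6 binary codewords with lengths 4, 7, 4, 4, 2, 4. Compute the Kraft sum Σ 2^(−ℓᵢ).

With common denominator 2^7 = 128: Σ 2^(−ℓᵢ) = 8/128 + 1/128 + 8/128 + 8/128 + 32/128 + 8/128 = 65/128 = 0.5078125.

0.5078125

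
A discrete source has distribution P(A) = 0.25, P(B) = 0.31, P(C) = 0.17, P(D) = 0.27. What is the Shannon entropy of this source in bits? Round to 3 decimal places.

1.968 bits

H = −Σ pᵢ log₂ pᵢ.
−0.25·log₂(0.25) = 0.5000
−0.31·log₂(0.31) = 0.5238
−0.17·log₂(0.17) = 0.4346
−0.27·log₂(0.27) = 0.5100
Sum ≈ 1.9684 → 1.968 bits.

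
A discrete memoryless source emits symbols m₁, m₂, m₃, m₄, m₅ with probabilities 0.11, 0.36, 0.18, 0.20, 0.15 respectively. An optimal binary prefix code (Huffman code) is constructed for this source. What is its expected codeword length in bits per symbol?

Repeatedly combine the two least-probable nodes; the expected code length is the sum of the merged weights.
merge 11/100 + 3/20 → 13/50
merge 9/50 + 1/5 → 19/50
merge 13/50 + 9/25 → 31/50
merge 19/50 + 31/50 → 1
L = 13/50 + 19/50 + 31/50 + 1 = 113/50 = 2.26 bits/symbol.

2.26 bits/symbol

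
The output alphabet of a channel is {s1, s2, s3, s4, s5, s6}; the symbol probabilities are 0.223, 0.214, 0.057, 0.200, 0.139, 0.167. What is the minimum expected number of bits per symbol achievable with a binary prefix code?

Repeatedly combine the two least-probable nodes; the expected code length is the sum of the merged weights.
merge 57/1000 + 139/1000 → 49/250
merge 167/1000 + 49/250 → 363/1000
merge 1/5 + 107/500 → 207/500
merge 223/1000 + 363/1000 → 293/500
merge 207/500 + 293/500 → 1
L = 49/250 + 363/1000 + 207/500 + 293/500 + 1 = 2559/1000 = 2.559 bits/symbol.

2.559 bits/symbol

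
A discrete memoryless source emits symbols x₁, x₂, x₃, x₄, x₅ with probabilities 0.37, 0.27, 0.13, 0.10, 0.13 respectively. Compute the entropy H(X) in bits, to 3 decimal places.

2.138 bits

H = −Σ pᵢ log₂ pᵢ.
−0.37·log₂(0.37) = 0.5307
−0.27·log₂(0.27) = 0.5100
−0.13·log₂(0.13) = 0.3826
−0.10·log₂(0.10) = 0.3322
−0.13·log₂(0.13) = 0.3826
Sum ≈ 2.1382 → 2.138 bits.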